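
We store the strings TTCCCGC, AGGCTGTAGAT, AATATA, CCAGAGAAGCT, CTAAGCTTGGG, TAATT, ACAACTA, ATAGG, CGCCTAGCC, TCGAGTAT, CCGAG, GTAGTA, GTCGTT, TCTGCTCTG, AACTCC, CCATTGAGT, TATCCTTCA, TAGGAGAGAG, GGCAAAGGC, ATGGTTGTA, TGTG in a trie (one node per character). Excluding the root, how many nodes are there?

136

Trace insertions, counting only characters that open a new branch:
  "TTCCCGC" → 7 new (T, T, C, C, C, G, C)
  "AGGCTGTAGAT" → 11 new (A, G, G, C, T, G, T, A, G, A, T)
  "AATATA" → prefix "A" already present; 5 new (A, T, A, T, A)
  "CCAGAGAAGCT" → 11 new (C, C, A, G, A, G, A, A, G, C, T)
  "CTAAGCTTGGG" → prefix "C" already present; 10 new (T, A, A, G, C, T, T, G, G, G)
  "TAATT" → prefix "T" already present; 4 new (A, A, T, T)
  "ACAACTA" → prefix "A" already present; 6 new (C, A, A, C, T, A)
  "ATAGG" → prefix "A" already present; 4 new (T, A, G, G)
  "CGCCTAGCC" → prefix "C" already present; 8 new (G, C, C, T, A, G, C, C)
  "TCGAGTAT" → prefix "T" already present; 7 new (C, G, A, G, T, A, T)
  "CCGAG" → prefix "CC" already present; 3 new (G, A, G)
  "GTAGTA" → 6 new (G, T, A, G, T, A)
  "GTCGTT" → prefix "GT" already present; 4 new (C, G, T, T)
  "TCTGCTCTG" → prefix "TC" already present; 7 new (T, G, C, T, C, T, G)
  "AACTCC" → prefix "AA" already present; 4 new (C, T, C, C)
  "CCATTGAGT" → prefix "CCA" already present; 6 new (T, T, G, A, G, T)
  "TATCCTTCA" → prefix "TA" already present; 7 new (T, C, C, T, T, C, A)
  "TAGGAGAGAG" → prefix "TA" already present; 8 new (G, G, A, G, A, G, A, G)
  "GGCAAAGGC" → prefix "G" already present; 8 new (G, C, A, A, A, G, G, C)
  "ATGGTTGTA" → prefix "AT" already present; 7 new (G, G, T, T, G, T, A)
  "TGTG" → prefix "T" already present; 3 new (G, T, G)
Total nodes = 7 + 11 + 5 + 11 + 10 + 4 + 6 + 4 + 8 + 7 + 3 + 6 + 4 + 7 + 4 + 6 + 7 + 8 + 8 + 7 + 3 = 136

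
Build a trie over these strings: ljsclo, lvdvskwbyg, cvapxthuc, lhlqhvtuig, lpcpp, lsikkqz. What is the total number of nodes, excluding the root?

Trace insertions, counting only characters that open a new branch:
  "ljsclo" → 6 new (l, j, s, c, l, o)
  "lvdvskwbyg" → prefix "l" already present; 9 new (v, d, v, s, k, w, b, y, g)
  "cvapxthuc" → 9 new (c, v, a, p, x, t, h, u, c)
  "lhlqhvtuig" → prefix "l" already present; 9 new (h, l, q, h, v, t, u, i, g)
  "lpcpp" → prefix "l" already present; 4 new (p, c, p, p)
  "lsikkqz" → prefix "l" already present; 6 new (s, i, k, k, q, z)
Total nodes = 6 + 9 + 9 + 9 + 4 + 6 = 43

43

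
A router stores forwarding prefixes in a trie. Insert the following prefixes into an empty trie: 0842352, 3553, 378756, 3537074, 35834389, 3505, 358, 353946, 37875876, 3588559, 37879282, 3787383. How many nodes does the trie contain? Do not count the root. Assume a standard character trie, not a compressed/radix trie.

Count nodes per top-level branch (shared prefixes stored once):
  '0'-branch (0842352): 7 nodes
  '3'-branch (3505, 3537074, 353946, 3553, 358, 35834389, 3588559, 3787383, 378756, 37875876, 37879282): 39 nodes
Sum: 46

46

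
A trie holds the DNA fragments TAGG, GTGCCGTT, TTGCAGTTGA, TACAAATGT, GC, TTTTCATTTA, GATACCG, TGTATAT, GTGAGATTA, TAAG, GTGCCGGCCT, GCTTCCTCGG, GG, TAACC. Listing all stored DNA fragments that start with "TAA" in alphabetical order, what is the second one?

TAAG

Filter for "TAA…" and sort: "TAACC", "TAAG"
The 2nd is TAAG.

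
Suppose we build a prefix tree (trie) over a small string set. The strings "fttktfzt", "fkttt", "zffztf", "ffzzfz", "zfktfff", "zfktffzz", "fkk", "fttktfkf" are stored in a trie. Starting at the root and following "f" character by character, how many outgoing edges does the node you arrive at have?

The children of the "f" node are the distinct next characters among strings starting with "f".
Distinct next characters after "f": f, k, t.
That node has 3 child edges.

3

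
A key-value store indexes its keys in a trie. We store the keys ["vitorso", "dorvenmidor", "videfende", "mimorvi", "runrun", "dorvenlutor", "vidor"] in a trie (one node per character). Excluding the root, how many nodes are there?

45

Count nodes per top-level branch (shared prefixes stored once):
  'd'-branch (dorvenlutor, dorvenmidor): 16 nodes
  'm'-branch (mimorvi): 7 nodes
  'r'-branch (runrun): 6 nodes
  'v'-branch (videfende, vidor, vitorso): 16 nodes
Sum: 45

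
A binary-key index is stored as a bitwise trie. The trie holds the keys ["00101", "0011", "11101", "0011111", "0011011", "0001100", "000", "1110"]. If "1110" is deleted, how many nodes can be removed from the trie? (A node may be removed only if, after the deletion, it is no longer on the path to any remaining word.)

0

Walk "1110" from the leaf back toward the root, removing each node that no remaining word uses.
Every node on "1110" is still needed (e.g. by "11101"), so nothing is freed.
Nodes removed: 0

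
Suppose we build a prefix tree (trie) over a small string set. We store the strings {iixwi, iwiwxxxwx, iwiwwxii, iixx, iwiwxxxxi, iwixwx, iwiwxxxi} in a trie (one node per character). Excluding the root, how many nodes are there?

24

Trie structure (* marks end of a word):
(root)
└─ i
   ├─ i
   │  └─ x
   │     ├─ w
   │     │  └─ i *
   │     └─ x *
   └─ w
      └─ i
         ├─ w
         │  ├─ w
         │  │  └─ x
         │  │     └─ i
         │  │        └─ i *
         │  └─ x
         │     └─ x
         │        └─ x
         │           ├─ i *
         │           ├─ w
         │           │  └─ x *
         │           └─ x
         │              └─ i *
         └─ x
            └─ w
               └─ x *
Counting every labelled node above: 24.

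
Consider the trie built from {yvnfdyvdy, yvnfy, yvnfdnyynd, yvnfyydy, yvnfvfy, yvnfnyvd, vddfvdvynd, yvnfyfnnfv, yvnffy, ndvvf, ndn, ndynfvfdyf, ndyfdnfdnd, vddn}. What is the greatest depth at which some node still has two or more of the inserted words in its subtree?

5

Equivalently: take the maximum, over all pairs, of their longest common prefix length.
"yvnfdnyynd" and "yvnfdyvdy" agree on "yvnfd" (5 characters) before diverging; nothing deeper is shared.
Longest shared-prefix length: 5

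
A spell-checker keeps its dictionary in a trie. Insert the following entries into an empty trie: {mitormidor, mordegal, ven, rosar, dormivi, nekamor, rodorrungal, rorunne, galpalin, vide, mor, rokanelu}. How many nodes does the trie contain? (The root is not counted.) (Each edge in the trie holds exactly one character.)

70

Count nodes per top-level branch (shared prefixes stored once):
  'd'-branch (dormivi): 7 nodes
  'g'-branch (galpalin): 8 nodes
  'm'-branch (mitormidor, mor, mordegal): 17 nodes
  'n'-branch (nekamor): 7 nodes
  'r'-branch (rodorrungal, rokanelu, rorunne, rosar): 25 nodes
  'v'-branch (ven, vide): 6 nodes
Sum: 70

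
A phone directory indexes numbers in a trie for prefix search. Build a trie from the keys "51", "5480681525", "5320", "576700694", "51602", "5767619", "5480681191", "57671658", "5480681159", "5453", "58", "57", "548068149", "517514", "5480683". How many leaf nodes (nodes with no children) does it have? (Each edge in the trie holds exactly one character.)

13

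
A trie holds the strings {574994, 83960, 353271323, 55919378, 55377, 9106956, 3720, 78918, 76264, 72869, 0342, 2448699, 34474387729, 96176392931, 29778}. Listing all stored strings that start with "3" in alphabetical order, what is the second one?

Filter for "3…" and sort: "34474387729", "353271323", "3720"
The 2nd is 353271323.

353271323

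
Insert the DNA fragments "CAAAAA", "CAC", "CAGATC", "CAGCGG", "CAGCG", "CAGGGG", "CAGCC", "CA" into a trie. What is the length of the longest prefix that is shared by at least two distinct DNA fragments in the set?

Look for the deepest trie node that still has at least two words in its subtree.
e.g. "CAGCG" and "CAGCGG" share the prefix "CAGCG" of length 5; no pair shares a longer one.
Longest shared-prefix length: 5

5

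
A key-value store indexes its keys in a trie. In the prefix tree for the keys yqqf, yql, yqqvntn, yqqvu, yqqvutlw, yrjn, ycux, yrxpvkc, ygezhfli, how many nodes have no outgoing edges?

8

Leaves are exactly the stored words that no other stored word extends.
Those words: "ycux", "ygezhfli", "yql", "yqqf", "yqqvntn", "yqqvutlw", "yrjn", "yrxpvkc"
Leaf count: 8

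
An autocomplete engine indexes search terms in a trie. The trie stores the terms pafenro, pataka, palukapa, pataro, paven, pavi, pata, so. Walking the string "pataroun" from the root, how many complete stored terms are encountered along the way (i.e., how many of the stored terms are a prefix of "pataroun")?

Check each prefix of "pataroun" against the stored set — each match is an end-marker on the path.
Prefixes of the query that are stored words: "pata", "pataro"
Count: 2

2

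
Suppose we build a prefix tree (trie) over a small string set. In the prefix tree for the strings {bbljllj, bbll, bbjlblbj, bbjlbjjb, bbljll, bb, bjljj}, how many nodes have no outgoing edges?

A leaf is a node with no children — equivalently, the end of a word that is not a proper prefix of any other stored word.
Those words: "bbjlbjjb", "bbjlblbj", "bbljllj", "bbll", "bjljj"
Leaf count: 5

5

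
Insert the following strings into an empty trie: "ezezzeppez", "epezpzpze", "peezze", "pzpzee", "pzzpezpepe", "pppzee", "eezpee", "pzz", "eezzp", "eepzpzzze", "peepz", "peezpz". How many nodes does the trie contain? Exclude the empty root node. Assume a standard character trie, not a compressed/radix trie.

60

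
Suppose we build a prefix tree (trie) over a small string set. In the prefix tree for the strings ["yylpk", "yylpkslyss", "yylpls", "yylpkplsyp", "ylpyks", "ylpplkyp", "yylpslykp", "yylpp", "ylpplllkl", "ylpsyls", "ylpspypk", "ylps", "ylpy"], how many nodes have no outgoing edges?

Leaves are exactly the stored words that no other stored word extends.
Those words: "ylpplkyp", "ylpplllkl", "ylpspypk", "ylpsyls", "ylpyks", "yylpkplsyp", "yylpkslyss", "yylpls", "yylpp", "yylpslykp"
Leaf count: 10

10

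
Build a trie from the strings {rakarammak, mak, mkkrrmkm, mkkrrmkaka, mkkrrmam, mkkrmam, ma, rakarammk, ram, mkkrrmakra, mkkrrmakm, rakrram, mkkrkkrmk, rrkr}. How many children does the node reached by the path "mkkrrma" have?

2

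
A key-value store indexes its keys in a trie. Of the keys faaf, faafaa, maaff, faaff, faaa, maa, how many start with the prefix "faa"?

4

Filter for entries beginning with "faa":
Words under "faa": faaa, faaf, faafaa, faaff
Count: 4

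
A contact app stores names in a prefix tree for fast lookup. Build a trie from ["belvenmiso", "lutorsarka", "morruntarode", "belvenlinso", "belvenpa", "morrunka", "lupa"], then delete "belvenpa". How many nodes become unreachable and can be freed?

2

Walk "belvenpa" from the leaf back toward the root, removing each node that no remaining word uses.
The suffix "pa" (2 nodes) is used only by "belvenpa"; the node for "belven" still has the child "m", so pruning stops there.
Nodes removed: 2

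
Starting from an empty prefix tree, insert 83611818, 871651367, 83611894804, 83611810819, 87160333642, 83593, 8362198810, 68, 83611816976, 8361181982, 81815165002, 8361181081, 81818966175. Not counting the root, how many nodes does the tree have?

68

Trace insertions, counting only characters that open a new branch:
  "83611818" → 8 new (8, 3, 6, 1, 1, 8, 1, 8)
  "871651367" → prefix "8" already present; 8 new (7, 1, 6, 5, 1, 3, 6, 7)
  "83611894804" → prefix "836118" already present; 5 new (9, 4, 8, 0, 4)
  "83611810819" → prefix "8361181" already present; 4 new (0, 8, 1, 9)
  "87160333642" → prefix "8716" already present; 7 new (0, 3, 3, 3, 6, 4, 2)
  "83593" → prefix "83" already present; 3 new (5, 9, 3)
  "8362198810" → prefix "836" already present; 7 new (2, 1, 9, 8, 8, 1, 0)
  "68" → 2 new (6, 8)
  "83611816976" → prefix "8361181" already present; 4 new (6, 9, 7, 6)
  "8361181982" → prefix "8361181" already present; 3 new (9, 8, 2)
  "81815165002" → prefix "8" already present; 10 new (1, 8, 1, 5, 1, 6, 5, 0, 0, 2)
  "8361181081" → prefix "8361181081" already present; 0 new (none)
  "81818966175" → prefix "8181" already present; 7 new (8, 9, 6, 6, 1, 7, 5)
Total nodes = 8 + 8 + 5 + 4 + 7 + 3 + 7 + 2 + 4 + 3 + 10 + 0 + 7 = 68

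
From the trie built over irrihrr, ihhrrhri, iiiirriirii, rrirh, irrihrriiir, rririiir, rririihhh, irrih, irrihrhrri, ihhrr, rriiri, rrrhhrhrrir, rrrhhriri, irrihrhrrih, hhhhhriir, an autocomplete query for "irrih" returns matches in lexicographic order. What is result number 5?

irrihrriiir

Filter for "irrih…" and sort: "irrih", "irrihrhrri", "irrihrhrrih", "irrihrr", "irrihrriiir"
Position 5: irrihrriiir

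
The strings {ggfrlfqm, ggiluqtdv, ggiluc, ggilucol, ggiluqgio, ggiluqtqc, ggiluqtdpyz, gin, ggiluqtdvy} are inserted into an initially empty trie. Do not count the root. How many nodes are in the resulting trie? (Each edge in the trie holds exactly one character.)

29

Trie structure (* marks end of a word):
(root)
└─ g
   ├─ g
   │  ├─ f
   │  │  └─ r
   │  │     └─ l
   │  │        └─ f
   │  │           └─ q
   │  │              └─ m *
   │  └─ i
   │     └─ l
   │        └─ u
   │           ├─ c *
   │           │  └─ o
   │           │     └─ l *
   │           └─ q
   │              ├─ g
   │              │  └─ i
   │              │     └─ o *
   │              └─ t
   │                 ├─ d
   │                 │  ├─ p
   │                 │  │  └─ y
   │                 │  │     └─ z *
   │                 │  └─ v *
   │                 │     └─ y *
   │                 └─ q
   │                    └─ c *
   └─ i
      └─ n *
Counting every labelled node above: 29.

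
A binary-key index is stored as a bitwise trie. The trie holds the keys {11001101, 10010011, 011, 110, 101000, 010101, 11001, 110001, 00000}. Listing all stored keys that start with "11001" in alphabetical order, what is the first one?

11001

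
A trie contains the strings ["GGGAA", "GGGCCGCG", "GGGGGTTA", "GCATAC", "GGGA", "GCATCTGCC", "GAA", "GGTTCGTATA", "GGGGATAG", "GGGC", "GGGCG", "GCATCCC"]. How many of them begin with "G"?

12

Traverse to the node for "G", then collect every word in that subtree.
Words under "G": GAA, GCATAC, GCATCCC, GCATCTGCC, GGGA, GGGAA, GGGC, GGGCCGCG, GGGCG, GGGGATAG, GGGGGTTA, GGTTCGTATA
Count: 12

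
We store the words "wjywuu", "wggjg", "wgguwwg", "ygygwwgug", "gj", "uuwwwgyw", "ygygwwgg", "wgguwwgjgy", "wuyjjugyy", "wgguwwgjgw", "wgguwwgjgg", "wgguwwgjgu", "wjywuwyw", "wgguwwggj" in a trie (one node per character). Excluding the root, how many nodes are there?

Insert word by word; a character creates a node only if that edge doesn't already exist:
  "wjywuu" → 6 new (w, j, y, w, u, u)
  "wggjg" → prefix "w" already present; 4 new (g, g, j, g)
  "wgguwwg" → prefix "wgg" already present; 4 new (u, w, w, g)
  "ygygwwgug" → 9 new (y, g, y, g, w, w, g, u, g)
  "gj" → 2 new (g, j)
  "uuwwwgyw" → 8 new (u, u, w, w, w, g, y, w)
  "ygygwwgg" → prefix "ygygwwg" already present; 1 new (g)
  "wgguwwgjgy" → prefix "wgguwwg" already present; 3 new (j, g, y)
  "wuyjjugyy" → prefix "w" already present; 8 new (u, y, j, j, u, g, y, y)
  "wgguwwgjgw" → prefix "wgguwwgjg" already present; 1 new (w)
  "wgguwwgjgg" → prefix "wgguwwgjg" already present; 1 new (g)
  "wgguwwgjgu" → prefix "wgguwwgjg" already present; 1 new (u)
  "wjywuwyw" → prefix "wjywu" already present; 3 new (w, y, w)
  "wgguwwggj" → prefix "wgguwwg" already present; 2 new (g, j)
Total nodes = 6 + 4 + 4 + 9 + 2 + 8 + 1 + 3 + 8 + 1 + 1 + 1 + 3 + 2 = 53

53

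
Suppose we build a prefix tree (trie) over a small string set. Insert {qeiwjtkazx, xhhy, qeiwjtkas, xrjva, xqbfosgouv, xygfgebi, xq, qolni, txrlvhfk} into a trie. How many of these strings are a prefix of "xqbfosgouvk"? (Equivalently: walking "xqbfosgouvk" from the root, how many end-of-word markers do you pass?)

2

Traverse "xqbfosgouvk" character by character; count nodes along the way that are marked as word ends.
Prefixes of the query that are stored words: "xq", "xqbfosgouv"
Count: 2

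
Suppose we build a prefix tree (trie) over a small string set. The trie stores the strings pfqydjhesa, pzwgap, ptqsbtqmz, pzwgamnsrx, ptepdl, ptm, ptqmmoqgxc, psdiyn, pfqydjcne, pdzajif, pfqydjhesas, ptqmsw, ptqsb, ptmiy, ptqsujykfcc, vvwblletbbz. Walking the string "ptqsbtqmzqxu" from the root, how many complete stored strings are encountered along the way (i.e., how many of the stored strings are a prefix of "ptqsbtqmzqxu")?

Check each prefix of "ptqsbtqmzqxu" against the stored set — each match is an end-marker on the path.
Prefixes of the query that are stored words: "ptqsb", "ptqsbtqmz"
Count: 2

2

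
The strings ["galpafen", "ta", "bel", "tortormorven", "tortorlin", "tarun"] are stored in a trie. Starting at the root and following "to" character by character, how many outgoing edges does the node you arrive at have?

Follow the path "to" to its node, then look at its outgoing edges.
Distinct next characters after "to": r.
That node has 1 child edge.

1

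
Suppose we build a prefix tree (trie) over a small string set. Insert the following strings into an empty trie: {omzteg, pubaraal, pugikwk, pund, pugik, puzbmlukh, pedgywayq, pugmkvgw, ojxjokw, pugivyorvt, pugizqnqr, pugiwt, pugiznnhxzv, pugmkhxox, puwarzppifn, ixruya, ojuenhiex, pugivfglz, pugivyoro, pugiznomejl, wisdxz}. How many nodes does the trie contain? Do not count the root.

108

For each word, the new-node count is its length minus the longest prefix already in the trie:
  "omzteg" → 6 new (o, m, z, t, e, g)
  "pubaraal" → 8 new (p, u, b, a, r, a, a, l)
  "pugikwk" → prefix "pu" already present; 5 new (g, i, k, w, k)
  "pund" → prefix "pu" already present; 2 new (n, d)
  "pugik" → prefix "pugik" already present; 0 new (none)
  "puzbmlukh" → prefix "pu" already present; 7 new (z, b, m, l, u, k, h)
  "pedgywayq" → prefix "p" already present; 8 new (e, d, g, y, w, a, y, q)
  "pugmkvgw" → prefix "pug" already present; 5 new (m, k, v, g, w)
  "ojxjokw" → prefix "o" already present; 6 new (j, x, j, o, k, w)
  "pugivyorvt" → prefix "pugi" already present; 6 new (v, y, o, r, v, t)
  "pugizqnqr" → prefix "pugi" already present; 5 new (z, q, n, q, r)
  "pugiwt" → prefix "pugi" already present; 2 new (w, t)
  "pugiznnhxzv" → prefix "pugiz" already present; 6 new (n, n, h, x, z, v)
  "pugmkhxox" → prefix "pugmk" already present; 4 new (h, x, o, x)
  "puwarzppifn" → prefix "pu" already present; 9 new (w, a, r, z, p, p, i, f, n)
  "ixruya" → 6 new (i, x, r, u, y, a)
  "ojuenhiex" → prefix "oj" already present; 7 new (u, e, n, h, i, e, x)
  "pugivfglz" → prefix "pugiv" already present; 4 new (f, g, l, z)
  "pugivyoro" → prefix "pugivyor" already present; 1 new (o)
  "pugiznomejl" → prefix "pugizn" already present; 5 new (o, m, e, j, l)
  "wisdxz" → 6 new (w, i, s, d, x, z)
Total nodes = 6 + 8 + 5 + 2 + 0 + 7 + 8 + 5 + 6 + 6 + 5 + 2 + 6 + 4 + 9 + 6 + 7 + 4 + 1 + 5 + 6 = 108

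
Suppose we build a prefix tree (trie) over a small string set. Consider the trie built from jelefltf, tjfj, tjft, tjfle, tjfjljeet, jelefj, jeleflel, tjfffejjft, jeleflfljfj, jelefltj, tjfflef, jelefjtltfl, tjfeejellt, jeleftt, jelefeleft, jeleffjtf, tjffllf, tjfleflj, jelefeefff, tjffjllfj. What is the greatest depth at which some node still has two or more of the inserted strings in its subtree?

7

Look for the deepest trie node that still has at least two words in its subtree.
"jelefltf" and "jelefltj" agree on "jeleflt" (7 characters) before diverging; nothing deeper is shared.
Longest shared-prefix length: 7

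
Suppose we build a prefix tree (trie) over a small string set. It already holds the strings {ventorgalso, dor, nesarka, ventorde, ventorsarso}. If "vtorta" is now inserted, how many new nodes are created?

5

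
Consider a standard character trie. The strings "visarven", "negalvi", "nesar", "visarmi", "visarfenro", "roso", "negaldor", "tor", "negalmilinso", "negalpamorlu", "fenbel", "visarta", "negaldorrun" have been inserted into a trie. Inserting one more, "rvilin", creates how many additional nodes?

"r" is already a path in the trie; the remaining "vilin" must be added.
So 6 − 1 = 5 new nodes.

5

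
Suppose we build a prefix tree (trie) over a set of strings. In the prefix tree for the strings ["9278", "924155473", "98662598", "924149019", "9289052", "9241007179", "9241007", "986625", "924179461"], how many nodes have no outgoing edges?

7

Leaves are exactly the stored words that no other stored word extends.
Those words: "9241007179", "924149019", "924155473", "924179461", "9278", "9289052", "98662598"
Leaf count: 7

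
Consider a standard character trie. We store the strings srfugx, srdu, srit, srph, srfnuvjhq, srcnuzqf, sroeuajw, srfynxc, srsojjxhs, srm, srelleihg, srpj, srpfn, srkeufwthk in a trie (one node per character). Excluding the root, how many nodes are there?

60

Insert word by word; a character creates a node only if that edge doesn't already exist:
  "srfugx" → 6 new (s, r, f, u, g, x)
  "srdu" → prefix "sr" already present; 2 new (d, u)
  "srit" → prefix "sr" already present; 2 new (i, t)
  "srph" → prefix "sr" already present; 2 new (p, h)
  "srfnuvjhq" → prefix "srf" already present; 6 new (n, u, v, j, h, q)
  "srcnuzqf" → prefix "sr" already present; 6 new (c, n, u, z, q, f)
  "sroeuajw" → prefix "sr" already present; 6 new (o, e, u, a, j, w)
  "srfynxc" → prefix "srf" already present; 4 new (y, n, x, c)
  "srsojjxhs" → prefix "sr" already present; 7 new (s, o, j, j, x, h, s)
  "srm" → prefix "sr" already present; 1 new (m)
  "srelleihg" → prefix "sr" already present; 7 new (e, l, l, e, i, h, g)
  "srpj" → prefix "srp" already present; 1 new (j)
  "srpfn" → prefix "srp" already present; 2 new (f, n)
  "srkeufwthk" → prefix "sr" already present; 8 new (k, e, u, f, w, t, h, k)
Total nodes = 6 + 2 + 2 + 2 + 6 + 6 + 6 + 4 + 7 + 1 + 7 + 1 + 2 + 8 = 60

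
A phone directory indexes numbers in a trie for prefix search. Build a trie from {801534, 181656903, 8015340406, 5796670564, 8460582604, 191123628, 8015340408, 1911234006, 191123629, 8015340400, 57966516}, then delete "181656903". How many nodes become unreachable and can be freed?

Walk "181656903" from the leaf back toward the root, removing each node that no remaining word uses.
The suffix "81656903" (8 nodes) is used only by "181656903"; the node for "1" still has the child "9", so pruning stops there.
Nodes removed: 8

8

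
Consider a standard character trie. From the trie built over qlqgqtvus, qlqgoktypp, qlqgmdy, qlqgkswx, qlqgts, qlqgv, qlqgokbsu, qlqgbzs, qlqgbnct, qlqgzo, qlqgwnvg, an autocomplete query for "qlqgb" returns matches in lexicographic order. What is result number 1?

Filter for "qlqgb…" and sort: "qlqgbnct", "qlqgbzs"
The 1st is qlqgbnct.

qlqgbnct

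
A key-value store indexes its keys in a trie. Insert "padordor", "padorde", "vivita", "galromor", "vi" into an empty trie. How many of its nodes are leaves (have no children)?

4

Leaves are exactly the stored words that no other stored word extends.
Those words: "galromor", "padorde", "padordor", "vivita"
Leaf count: 4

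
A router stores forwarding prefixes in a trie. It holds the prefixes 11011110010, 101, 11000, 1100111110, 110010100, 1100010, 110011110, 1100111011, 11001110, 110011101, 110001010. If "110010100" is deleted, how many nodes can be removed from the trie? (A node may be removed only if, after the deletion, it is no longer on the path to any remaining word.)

4

A node on "110010100"'s path can go only if nothing else ends at it or branches off below it.
The suffix "0100" (4 nodes) is used only by "110010100"; the node for "11001" still has the child "1", so pruning stops there.
Nodes removed: 4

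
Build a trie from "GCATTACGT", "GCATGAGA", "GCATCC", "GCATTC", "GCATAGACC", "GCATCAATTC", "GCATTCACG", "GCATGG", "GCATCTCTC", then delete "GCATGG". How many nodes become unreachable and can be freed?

A node on "GCATGG"'s path can go only if nothing else ends at it or branches off below it.
The suffix "G" (1 node) is used only by "GCATGG"; the node for "GCATG" still has the child "A", so pruning stops there.
Nodes removed: 1

1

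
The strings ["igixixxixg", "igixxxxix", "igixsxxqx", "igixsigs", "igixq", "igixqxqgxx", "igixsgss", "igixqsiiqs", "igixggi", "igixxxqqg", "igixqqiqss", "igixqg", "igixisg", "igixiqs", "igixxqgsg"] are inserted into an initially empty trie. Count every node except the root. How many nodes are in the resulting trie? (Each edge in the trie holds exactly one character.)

57

Count nodes per top-level branch (shared prefixes stored once):
  'i'-branch (igixggi, igixiqs, igixisg, igixixxixg, igixq, igixqg, igixqqiqss, igixqsiiqs, igixqxqgxx, igixsgss, igixsigs, igixsxxqx, igixxqgsg, igixxxqqg, igixxxxix): 57 nodes
Sum: 57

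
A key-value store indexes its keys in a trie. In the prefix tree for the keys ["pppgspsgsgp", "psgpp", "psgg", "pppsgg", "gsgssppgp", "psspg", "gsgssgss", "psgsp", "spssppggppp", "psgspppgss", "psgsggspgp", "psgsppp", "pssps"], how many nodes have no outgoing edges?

11

A leaf is a node with no children — equivalently, the end of a word that is not a proper prefix of any other stored word.
Those words: "gsgssgss", "gsgssppgp", "pppgspsgsgp", "pppsgg", "psgg", "psgpp", "psgsggspgp", "psgspppgss", "psspg", "pssps", "spssppggppp"
Leaf count: 11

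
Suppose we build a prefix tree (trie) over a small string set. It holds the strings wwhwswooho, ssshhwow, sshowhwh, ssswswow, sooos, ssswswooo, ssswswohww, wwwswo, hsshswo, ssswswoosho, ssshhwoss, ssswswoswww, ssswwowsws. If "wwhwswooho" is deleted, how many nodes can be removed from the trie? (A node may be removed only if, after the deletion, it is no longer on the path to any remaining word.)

A node on "wwhwswooho"'s path can go only if nothing else ends at it or branches off below it.
The suffix "hwswooho" (8 nodes) is used only by "wwhwswooho"; the node for "ww" still has the child "w", so pruning stops there.
Nodes removed: 8

8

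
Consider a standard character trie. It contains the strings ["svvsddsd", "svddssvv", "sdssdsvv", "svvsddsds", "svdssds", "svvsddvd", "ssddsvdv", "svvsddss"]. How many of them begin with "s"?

Filter for entries beginning with "s":
Matches: "sdssdsvv", "ssddsvdv", "svddssvv", "svdssds", "svvsddsd", "svvsddsds", "svvsddss", "svvsddvd"
Count: 8

8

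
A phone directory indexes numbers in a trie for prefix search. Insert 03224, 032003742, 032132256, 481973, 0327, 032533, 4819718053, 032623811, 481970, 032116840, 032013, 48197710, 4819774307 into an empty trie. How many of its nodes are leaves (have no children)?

13

A leaf is a node with no children — equivalently, the end of a word that is not a proper prefix of any other stored word.
Those words: "032003742", "032013", "032116840", "032132256", "03224", "032533", "032623811", "0327", "481970", "4819718053", "481973", "48197710", "4819774307"
Leaf count: 13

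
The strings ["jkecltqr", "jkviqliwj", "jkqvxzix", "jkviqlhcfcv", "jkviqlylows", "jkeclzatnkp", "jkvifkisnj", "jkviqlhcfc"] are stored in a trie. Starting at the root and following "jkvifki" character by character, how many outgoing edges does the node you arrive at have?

The children of the "jkvifki" node are the distinct next characters among strings starting with "jkvifki".
Characters that immediately follow "jkvifki" among the stored strings: {s}.
That node has 1 child edge.

1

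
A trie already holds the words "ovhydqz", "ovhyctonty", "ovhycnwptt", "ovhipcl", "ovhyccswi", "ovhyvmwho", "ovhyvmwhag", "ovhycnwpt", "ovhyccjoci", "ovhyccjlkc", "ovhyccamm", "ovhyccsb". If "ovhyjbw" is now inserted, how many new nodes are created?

"ovhy" is already a path in the trie; the remaining "jbw" must be added.
New nodes needed: |"ovhyjbw"| − 4 = 7 − 4 = 3.

3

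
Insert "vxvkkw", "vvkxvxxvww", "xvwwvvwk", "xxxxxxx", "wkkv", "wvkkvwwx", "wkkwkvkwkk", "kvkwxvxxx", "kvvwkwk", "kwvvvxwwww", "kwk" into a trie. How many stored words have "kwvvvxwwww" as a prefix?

Traverse to the node for "kwvvvxwwww", then collect every word in that subtree.
Matches: "kwvvvxwwww"
Count: 1

1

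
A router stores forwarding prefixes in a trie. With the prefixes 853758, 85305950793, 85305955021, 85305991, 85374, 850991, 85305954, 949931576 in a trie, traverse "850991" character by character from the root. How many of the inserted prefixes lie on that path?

1

Traverse "850991" character by character; count nodes along the way that are marked as word ends.
Prefixes of the query that are stored words: "850991"
Count: 1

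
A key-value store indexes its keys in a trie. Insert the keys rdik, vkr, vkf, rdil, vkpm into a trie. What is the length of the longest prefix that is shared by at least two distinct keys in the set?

3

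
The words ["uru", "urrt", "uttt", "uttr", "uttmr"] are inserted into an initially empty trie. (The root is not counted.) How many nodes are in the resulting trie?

Trie structure (* marks end of a word):
(root)
└─ u
   ├─ r
   │  ├─ r
   │  │  └─ t *
   │  └─ u *
   └─ t
      └─ t
         ├─ m
         │  └─ r *
         ├─ r *
         └─ t *
Counting every labelled node above: 11.

11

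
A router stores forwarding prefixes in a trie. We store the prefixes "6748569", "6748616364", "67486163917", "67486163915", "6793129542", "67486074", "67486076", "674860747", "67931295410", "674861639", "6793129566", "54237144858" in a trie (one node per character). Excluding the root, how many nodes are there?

Trace insertions, counting only characters that open a new branch:
  "6748569" → 7 new (6, 7, 4, 8, 5, 6, 9)
  "6748616364" → prefix "6748" already present; 6 new (6, 1, 6, 3, 6, 4)
  "67486163917" → prefix "67486163" already present; 3 new (9, 1, 7)
  "67486163915" → prefix "6748616391" already present; 1 new (5)
  "6793129542" → prefix "67" already present; 8 new (9, 3, 1, 2, 9, 5, 4, 2)
  "67486074" → prefix "67486" already present; 3 new (0, 7, 4)
  "67486076" → prefix "6748607" already present; 1 new (6)
  "674860747" → prefix "67486074" already present; 1 new (7)
  "67931295410" → prefix "679312954" already present; 2 new (1, 0)
  "674861639" → prefix "674861639" already present; 0 new (none)
  "6793129566" → prefix "67931295" already present; 2 new (6, 6)
  "54237144858" → 11 new (5, 4, 2, 3, 7, 1, 4, 4, 8, 5, 8)
Total nodes = 7 + 6 + 3 + 1 + 8 + 3 + 1 + 1 + 2 + 0 + 2 + 11 = 45

45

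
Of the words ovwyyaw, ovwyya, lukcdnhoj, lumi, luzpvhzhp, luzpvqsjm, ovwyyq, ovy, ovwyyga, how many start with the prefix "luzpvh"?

1

Walk to "luzpvh"; the words in its subtree are exactly those with that prefix.
Words under "luzpvh": luzpvhzhp
Count: 1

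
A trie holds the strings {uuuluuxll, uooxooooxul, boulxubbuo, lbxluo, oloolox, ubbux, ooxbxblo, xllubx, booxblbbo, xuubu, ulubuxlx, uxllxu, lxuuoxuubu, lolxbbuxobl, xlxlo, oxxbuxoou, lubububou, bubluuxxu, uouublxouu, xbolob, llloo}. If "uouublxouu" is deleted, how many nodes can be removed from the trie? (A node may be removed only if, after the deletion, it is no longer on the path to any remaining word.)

A node on "uouublxouu"'s path can go only if nothing else ends at it or branches off below it.
The suffix "uublxouu" (8 nodes) is used only by "uouublxouu"; the node for "uo" still has the child "o", so pruning stops there.
Nodes removed: 8

8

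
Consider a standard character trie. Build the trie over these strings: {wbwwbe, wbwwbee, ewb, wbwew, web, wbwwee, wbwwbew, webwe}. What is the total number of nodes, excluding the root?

19

Count nodes per top-level branch (shared prefixes stored once):
  'e'-branch (ewb): 3 nodes
  'w'-branch (wbwew, wbwwbe, wbwwbee, wbwwbew, wbwwee, web, webwe): 16 nodes
Sum: 19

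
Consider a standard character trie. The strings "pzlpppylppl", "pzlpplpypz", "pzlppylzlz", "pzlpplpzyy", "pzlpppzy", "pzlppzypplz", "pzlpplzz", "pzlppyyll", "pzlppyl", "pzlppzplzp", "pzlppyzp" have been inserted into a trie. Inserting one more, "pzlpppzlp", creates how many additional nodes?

2

Walking "pzlpppzlp" from the root, the first 7 characters ("pzlpppz") follow existing edges; "l" is the first miss.
So 9 − 7 = 2 new nodes.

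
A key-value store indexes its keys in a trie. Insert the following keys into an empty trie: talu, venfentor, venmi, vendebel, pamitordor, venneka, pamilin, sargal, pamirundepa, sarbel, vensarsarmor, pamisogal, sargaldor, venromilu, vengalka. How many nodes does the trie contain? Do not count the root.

81

Count nodes per top-level branch (shared prefixes stored once):
  'p'-branch (pamilin, pamirundepa, pamisogal, pamitordor): 25 nodes
  's'-branch (sarbel, sargal, sargaldor): 12 nodes
  't'-branch (talu): 4 nodes
  'v'-branch (vendebel, venfentor, vengalka, venmi, venneka, venromilu, vensarsarmor): 40 nodes
Sum: 81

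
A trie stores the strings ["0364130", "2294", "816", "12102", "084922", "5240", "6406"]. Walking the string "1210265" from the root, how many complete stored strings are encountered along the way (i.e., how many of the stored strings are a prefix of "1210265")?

1

Traverse "1210265" character by character; count nodes along the way that are marked as word ends.
Prefixes of the query that are stored words: "12102"
Count: 1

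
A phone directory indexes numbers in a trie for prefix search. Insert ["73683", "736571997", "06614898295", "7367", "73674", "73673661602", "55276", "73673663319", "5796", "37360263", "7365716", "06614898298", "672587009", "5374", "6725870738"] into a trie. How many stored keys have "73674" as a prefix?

Traverse to the node for "73674", then collect every word in that subtree.
Matches: "73674"
Count: 1

1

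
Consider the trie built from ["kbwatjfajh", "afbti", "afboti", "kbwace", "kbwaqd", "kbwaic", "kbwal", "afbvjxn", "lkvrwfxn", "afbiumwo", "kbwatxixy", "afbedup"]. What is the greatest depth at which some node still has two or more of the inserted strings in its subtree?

5

Equivalently: take the maximum, over all pairs, of their longest common prefix length.
e.g. "kbwatjfajh" and "kbwatxixy" share the prefix "kbwat" of length 5; no pair shares a longer one.
Longest shared-prefix length: 5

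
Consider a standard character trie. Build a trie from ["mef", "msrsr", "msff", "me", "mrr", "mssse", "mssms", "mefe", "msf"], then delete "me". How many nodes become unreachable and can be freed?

Walk "me" from the leaf back toward the root, removing each node that no remaining word uses.
Every node on "me" is still needed (e.g. by "mef"), so nothing is freed.
Nodes removed: 0

0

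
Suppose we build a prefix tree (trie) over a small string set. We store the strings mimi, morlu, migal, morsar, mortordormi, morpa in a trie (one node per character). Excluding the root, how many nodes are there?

24

Insert word by word; a character creates a node only if that edge doesn't already exist:
  "mimi" → 4 new (m, i, m, i)
  "morlu" → prefix "m" already present; 4 new (o, r, l, u)
  "migal" → prefix "mi" already present; 3 new (g, a, l)
  "morsar" → prefix "mor" already present; 3 new (s, a, r)
  "mortordormi" → prefix "mor" already present; 8 new (t, o, r, d, o, r, m, i)
  "morpa" → prefix "mor" already present; 2 new (p, a)
Total nodes = 4 + 4 + 3 + 3 + 8 + 2 = 24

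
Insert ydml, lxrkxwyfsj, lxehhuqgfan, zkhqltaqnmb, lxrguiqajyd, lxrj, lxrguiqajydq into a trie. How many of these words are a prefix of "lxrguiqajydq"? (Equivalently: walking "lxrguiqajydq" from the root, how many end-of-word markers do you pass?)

Traverse "lxrguiqajydq" character by character; count nodes along the way that are marked as word ends.
Prefixes of the query that are stored words: "lxrguiqajyd", "lxrguiqajydq"
Count: 2

2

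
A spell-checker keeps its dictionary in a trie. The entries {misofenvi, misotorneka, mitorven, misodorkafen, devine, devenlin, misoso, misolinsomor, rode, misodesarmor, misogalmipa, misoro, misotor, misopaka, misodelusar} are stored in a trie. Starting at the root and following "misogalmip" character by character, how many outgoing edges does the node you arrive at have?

Follow the path "misogalmip" to its node, then look at its outgoing edges.
Distinct next characters after "misogalmip": a.
That node has 1 child edge.

1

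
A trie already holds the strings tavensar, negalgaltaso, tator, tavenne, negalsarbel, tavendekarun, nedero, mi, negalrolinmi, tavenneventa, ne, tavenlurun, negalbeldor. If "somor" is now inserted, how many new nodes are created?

Nothing in the trie begins with "s"; the whole of "somor" is new.
5 − 0 = 5 new nodes.

5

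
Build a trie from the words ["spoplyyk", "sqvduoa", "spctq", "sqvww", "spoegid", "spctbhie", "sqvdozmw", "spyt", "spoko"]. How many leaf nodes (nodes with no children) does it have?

9

A leaf is a node with no children — equivalently, the end of a word that is not a proper prefix of any other stored word.
Those words: "spctbhie", "spctq", "spoegid", "spoko", "spoplyyk", "spyt", "sqvdozmw", "sqvduoa", "sqvww"
Leaf count: 9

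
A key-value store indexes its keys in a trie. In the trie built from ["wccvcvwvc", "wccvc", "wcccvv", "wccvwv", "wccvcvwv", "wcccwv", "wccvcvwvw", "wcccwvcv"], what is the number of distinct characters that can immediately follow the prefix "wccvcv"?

1

Follow the path "wccvcv" to its node, then look at its outgoing edges.
Distinct next characters after "wccvcv": w.
That node has 1 child edge.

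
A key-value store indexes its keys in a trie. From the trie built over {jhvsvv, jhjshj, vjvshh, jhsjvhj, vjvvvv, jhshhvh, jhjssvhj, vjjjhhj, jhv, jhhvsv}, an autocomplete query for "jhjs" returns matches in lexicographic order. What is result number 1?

jhjshj

Filter for "jhjs…" and sort: "jhjshj", "jhjssvhj"
The 1st is jhjshj.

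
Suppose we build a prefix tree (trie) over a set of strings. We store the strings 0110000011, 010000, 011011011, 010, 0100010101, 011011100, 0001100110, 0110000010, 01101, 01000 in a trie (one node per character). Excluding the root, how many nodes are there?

37

Count nodes per top-level branch (shared prefixes stored once):
  '0'-branch (0001100110, 010, 01000, 010000, 0100010101, 0110000010, 0110000011, 01101, 011011011, 011011100): 37 nodes
Sum: 37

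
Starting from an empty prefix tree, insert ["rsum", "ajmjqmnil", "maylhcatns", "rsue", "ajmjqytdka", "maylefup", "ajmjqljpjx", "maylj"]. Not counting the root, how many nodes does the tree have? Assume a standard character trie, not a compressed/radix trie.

For each word, the new-node count is its length minus the longest prefix already in the trie:
  "rsum" → 4 new (r, s, u, m)
  "ajmjqmnil" → 9 new (a, j, m, j, q, m, n, i, l)
  "maylhcatns" → 10 new (m, a, y, l, h, c, a, t, n, s)
  "rsue" → prefix "rsu" already present; 1 new (e)
  "ajmjqytdka" → prefix "ajmjq" already present; 5 new (y, t, d, k, a)
  "maylefup" → prefix "mayl" already present; 4 new (e, f, u, p)
  "ajmjqljpjx" → prefix "ajmjq" already present; 5 new (l, j, p, j, x)
  "maylj" → prefix "mayl" already present; 1 new (j)
Total nodes = 4 + 9 + 10 + 1 + 5 + 4 + 5 + 1 = 39

39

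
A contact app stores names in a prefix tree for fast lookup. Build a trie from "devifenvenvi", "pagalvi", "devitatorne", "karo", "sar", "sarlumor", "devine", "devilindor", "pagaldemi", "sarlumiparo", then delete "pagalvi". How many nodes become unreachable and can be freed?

2

After clearing the end-marker at "pagalvi", prune upward until reaching a node still needed by another word.
The suffix "vi" (2 nodes) is used only by "pagalvi"; the node for "pagal" still has the child "d", so pruning stops there.
Nodes removed: 2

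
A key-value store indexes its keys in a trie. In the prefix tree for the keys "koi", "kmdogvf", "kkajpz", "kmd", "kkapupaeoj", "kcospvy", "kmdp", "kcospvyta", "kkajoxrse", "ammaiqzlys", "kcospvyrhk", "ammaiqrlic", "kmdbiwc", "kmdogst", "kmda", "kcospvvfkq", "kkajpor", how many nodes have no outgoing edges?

Leaves are exactly the stored words that no other stored word extends.
Those words: "ammaiqrlic", "ammaiqzlys", "kcospvvfkq", "kcospvyrhk", "kcospvyta", "kkajoxrse", "kkajpor", "kkajpz", "kkapupaeoj", "kmda", "kmdbiwc", "kmdogst", "kmdogvf", "kmdp", "koi"
Leaf count: 15

15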